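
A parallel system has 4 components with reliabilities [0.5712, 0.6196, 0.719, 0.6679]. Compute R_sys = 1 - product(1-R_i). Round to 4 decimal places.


Components: [0.5712, 0.6196, 0.719, 0.6679]
(1 - 0.5712) = 0.4288, running product = 0.4288
(1 - 0.6196) = 0.3804, running product = 0.1631
(1 - 0.719) = 0.281, running product = 0.0458
(1 - 0.6679) = 0.3321, running product = 0.0152
Product of (1-R_i) = 0.0152
R_sys = 1 - 0.0152 = 0.9848

0.9848


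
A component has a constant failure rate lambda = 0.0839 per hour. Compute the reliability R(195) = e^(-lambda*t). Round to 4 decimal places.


lambda = 0.0839
t = 195
lambda * t = 16.3605
R(t) = e^(-16.3605)
R(t) = 0.0

0.0


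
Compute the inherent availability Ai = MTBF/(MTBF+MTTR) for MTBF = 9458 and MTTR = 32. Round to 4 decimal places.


MTBF = 9458
MTTR = 32
MTBF + MTTR = 9490
Ai = 9458 / 9490
Ai = 0.9966

0.9966


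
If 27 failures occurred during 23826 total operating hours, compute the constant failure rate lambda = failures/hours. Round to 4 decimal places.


failures = 27
total_hours = 23826
lambda = 27 / 23826
lambda = 0.0011

0.0011


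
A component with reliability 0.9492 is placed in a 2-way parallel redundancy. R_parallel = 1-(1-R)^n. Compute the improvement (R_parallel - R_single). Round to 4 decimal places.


R_single = 0.9492, n = 2
1 - R_single = 0.0508
(1 - R_single)^n = 0.0508^2 = 0.0026
R_parallel = 1 - 0.0026 = 0.9974
Improvement = 0.9974 - 0.9492
Improvement = 0.0482

0.0482


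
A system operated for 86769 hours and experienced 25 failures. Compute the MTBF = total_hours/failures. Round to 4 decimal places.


total_hours = 86769
failures = 25
MTBF = 86769 / 25
MTBF = 3470.76

3470.76


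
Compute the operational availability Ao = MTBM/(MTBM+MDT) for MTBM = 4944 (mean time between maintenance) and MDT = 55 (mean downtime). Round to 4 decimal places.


MTBM = 4944
MDT = 55
MTBM + MDT = 4999
Ao = 4944 / 4999
Ao = 0.989

0.989


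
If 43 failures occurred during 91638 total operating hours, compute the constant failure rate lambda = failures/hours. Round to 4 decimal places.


failures = 43
total_hours = 91638
lambda = 43 / 91638
lambda = 0.0005

0.0005


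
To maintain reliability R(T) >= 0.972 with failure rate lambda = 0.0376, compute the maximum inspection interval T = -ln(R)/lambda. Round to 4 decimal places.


R_target = 0.972
lambda = 0.0376
-ln(0.972) = 0.0284
T = 0.0284 / 0.0376
T = 0.7553

0.7553


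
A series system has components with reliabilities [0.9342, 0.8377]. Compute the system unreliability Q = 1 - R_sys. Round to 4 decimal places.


Components: [0.9342, 0.8377]
After component 1: product = 0.9342
After component 2: product = 0.7826
R_sys = 0.7826
Q = 1 - 0.7826 = 0.2174

0.2174


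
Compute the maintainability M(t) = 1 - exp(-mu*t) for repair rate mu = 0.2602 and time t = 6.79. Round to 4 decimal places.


mu = 0.2602, t = 6.79
mu * t = 0.2602 * 6.79 = 1.7668
exp(-1.7668) = 0.1709
M(t) = 1 - 0.1709
M(t) = 0.8291

0.8291


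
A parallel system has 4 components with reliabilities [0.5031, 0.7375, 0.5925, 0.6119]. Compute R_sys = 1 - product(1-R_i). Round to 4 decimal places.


Components: [0.5031, 0.7375, 0.5925, 0.6119]
(1 - 0.5031) = 0.4969, running product = 0.4969
(1 - 0.7375) = 0.2625, running product = 0.1304
(1 - 0.5925) = 0.4075, running product = 0.0532
(1 - 0.6119) = 0.3881, running product = 0.0206
Product of (1-R_i) = 0.0206
R_sys = 1 - 0.0206 = 0.9794

0.9794


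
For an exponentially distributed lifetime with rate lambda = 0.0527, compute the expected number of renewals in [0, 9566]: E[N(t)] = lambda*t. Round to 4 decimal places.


lambda = 0.0527
t = 9566
E[N(t)] = lambda * t
E[N(t)] = 0.0527 * 9566
E[N(t)] = 504.1282

504.1282


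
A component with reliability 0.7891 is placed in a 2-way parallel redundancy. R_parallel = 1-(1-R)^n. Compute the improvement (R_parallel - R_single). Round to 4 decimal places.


R_single = 0.7891, n = 2
1 - R_single = 0.2109
(1 - R_single)^n = 0.2109^2 = 0.0445
R_parallel = 1 - 0.0445 = 0.9555
Improvement = 0.9555 - 0.7891
Improvement = 0.1664

0.1664


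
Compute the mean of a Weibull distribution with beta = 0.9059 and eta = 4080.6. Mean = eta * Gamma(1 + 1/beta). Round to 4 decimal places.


beta = 0.9059, eta = 4080.6
1/beta = 1.1039
1 + 1/beta = 2.1039
Gamma(2.1039) = 1.0485
Mean = 4080.6 * 1.0485
Mean = 4278.3474

4278.3474


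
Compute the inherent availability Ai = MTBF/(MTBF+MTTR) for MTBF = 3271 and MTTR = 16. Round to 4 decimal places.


MTBF = 3271
MTTR = 16
MTBF + MTTR = 3287
Ai = 3271 / 3287
Ai = 0.9951

0.9951


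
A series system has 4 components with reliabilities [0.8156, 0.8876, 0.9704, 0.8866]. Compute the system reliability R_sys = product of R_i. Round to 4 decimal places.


Components: [0.8156, 0.8876, 0.9704, 0.8866]
After component 1 (R=0.8156): product = 0.8156
After component 2 (R=0.8876): product = 0.7239
After component 3 (R=0.9704): product = 0.7025
After component 4 (R=0.8866): product = 0.6228
R_sys = 0.6228

0.6228


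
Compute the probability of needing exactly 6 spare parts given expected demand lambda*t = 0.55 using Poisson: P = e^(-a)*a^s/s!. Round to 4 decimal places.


a = 0.55, s = 6
e^(-a) = e^(-0.55) = 0.5769
a^s = 0.55^6 = 0.0277
s! = 720
P = 0.5769 * 0.0277 / 720
P = 0.0

0.0


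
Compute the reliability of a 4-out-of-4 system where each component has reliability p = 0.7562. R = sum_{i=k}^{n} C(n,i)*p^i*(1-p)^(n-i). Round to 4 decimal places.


k = 4, n = 4, p = 0.7562
i=4: C(4,4)=1 * 0.7562^4 * 0.2438^0 = 0.327
R = sum of terms = 0.327

0.327


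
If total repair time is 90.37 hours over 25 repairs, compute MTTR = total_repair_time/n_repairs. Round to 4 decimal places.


total_repair_time = 90.37
n_repairs = 25
MTTR = 90.37 / 25
MTTR = 3.6148

3.6148


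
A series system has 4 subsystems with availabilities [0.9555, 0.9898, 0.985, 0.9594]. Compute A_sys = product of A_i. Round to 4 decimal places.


Subsystems: [0.9555, 0.9898, 0.985, 0.9594]
After subsystem 1 (A=0.9555): product = 0.9555
After subsystem 2 (A=0.9898): product = 0.9458
After subsystem 3 (A=0.985): product = 0.9316
After subsystem 4 (A=0.9594): product = 0.8937
A_sys = 0.8937

0.8937


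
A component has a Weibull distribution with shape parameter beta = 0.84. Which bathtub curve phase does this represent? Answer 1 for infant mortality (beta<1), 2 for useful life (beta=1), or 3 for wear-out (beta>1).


beta = 0.84
Compare beta to 1:
beta < 1 => infant mortality (phase 1)
beta = 1 => useful life (phase 2)
beta > 1 => wear-out (phase 3)
Since beta = 0.84, this is infant mortality (decreasing failure rate)
Phase = 1

1


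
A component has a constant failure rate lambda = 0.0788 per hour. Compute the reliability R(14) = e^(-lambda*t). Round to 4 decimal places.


lambda = 0.0788
t = 14
lambda * t = 1.1032
R(t) = e^(-1.1032)
R(t) = 0.3318

0.3318


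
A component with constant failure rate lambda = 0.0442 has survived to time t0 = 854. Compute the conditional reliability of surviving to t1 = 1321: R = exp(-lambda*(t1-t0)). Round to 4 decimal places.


lambda = 0.0442
t0 = 854, t1 = 1321
t1 - t0 = 467
lambda * (t1-t0) = 0.0442 * 467 = 20.6414
R = exp(-20.6414)
R = 0.0

0.0


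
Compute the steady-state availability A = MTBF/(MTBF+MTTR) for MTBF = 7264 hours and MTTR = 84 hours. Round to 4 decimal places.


MTBF = 7264
MTTR = 84
MTBF + MTTR = 7348
A = 7264 / 7348
A = 0.9886

0.9886


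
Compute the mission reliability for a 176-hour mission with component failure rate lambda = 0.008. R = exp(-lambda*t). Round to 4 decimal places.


lambda = 0.008
mission_time = 176
lambda * t = 0.008 * 176 = 1.408
R = exp(-1.408)
R = 0.2446

0.2446


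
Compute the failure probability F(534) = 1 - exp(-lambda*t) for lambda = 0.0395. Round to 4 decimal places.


lambda = 0.0395, t = 534
lambda * t = 21.093
exp(-21.093) = 0.0
F(t) = 1 - 0.0
F(t) = 1.0

1.0


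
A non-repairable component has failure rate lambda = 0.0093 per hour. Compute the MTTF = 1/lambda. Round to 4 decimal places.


lambda = 0.0093
MTTF = 1 / 0.0093
MTTF = 107.5269

107.5269


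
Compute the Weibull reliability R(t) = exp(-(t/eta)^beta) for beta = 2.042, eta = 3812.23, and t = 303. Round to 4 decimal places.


beta = 2.042, eta = 3812.23, t = 303
t/eta = 303 / 3812.23 = 0.0795
(t/eta)^beta = 0.0795^2.042 = 0.0057
R(t) = exp(-0.0057)
R(t) = 0.9943

0.9943


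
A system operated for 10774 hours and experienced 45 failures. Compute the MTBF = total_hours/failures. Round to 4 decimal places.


total_hours = 10774
failures = 45
MTBF = 10774 / 45
MTBF = 239.4222

239.4222


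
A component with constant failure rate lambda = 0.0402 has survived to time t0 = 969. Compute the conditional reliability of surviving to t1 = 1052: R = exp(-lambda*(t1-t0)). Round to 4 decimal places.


lambda = 0.0402
t0 = 969, t1 = 1052
t1 - t0 = 83
lambda * (t1-t0) = 0.0402 * 83 = 3.3366
R = exp(-3.3366)
R = 0.0356

0.0356


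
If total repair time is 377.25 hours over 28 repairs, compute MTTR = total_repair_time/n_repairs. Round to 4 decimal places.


total_repair_time = 377.25
n_repairs = 28
MTTR = 377.25 / 28
MTTR = 13.4732

13.4732


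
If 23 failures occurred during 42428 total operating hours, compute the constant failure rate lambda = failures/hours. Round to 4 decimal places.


failures = 23
total_hours = 42428
lambda = 23 / 42428
lambda = 0.0005

0.0005


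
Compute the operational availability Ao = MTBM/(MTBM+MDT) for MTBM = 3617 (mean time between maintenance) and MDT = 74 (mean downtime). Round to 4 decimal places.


MTBM = 3617
MDT = 74
MTBM + MDT = 3691
Ao = 3617 / 3691
Ao = 0.98

0.98


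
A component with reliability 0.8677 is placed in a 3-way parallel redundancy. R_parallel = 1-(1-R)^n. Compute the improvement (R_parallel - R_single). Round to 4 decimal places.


R_single = 0.8677, n = 3
1 - R_single = 0.1323
(1 - R_single)^n = 0.1323^3 = 0.0023
R_parallel = 1 - 0.0023 = 0.9977
Improvement = 0.9977 - 0.8677
Improvement = 0.13

0.13


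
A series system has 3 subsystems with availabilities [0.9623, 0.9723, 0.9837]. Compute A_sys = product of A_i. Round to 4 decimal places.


Subsystems: [0.9623, 0.9723, 0.9837]
After subsystem 1 (A=0.9623): product = 0.9623
After subsystem 2 (A=0.9723): product = 0.9356
After subsystem 3 (A=0.9837): product = 0.9204
A_sys = 0.9204

0.9204


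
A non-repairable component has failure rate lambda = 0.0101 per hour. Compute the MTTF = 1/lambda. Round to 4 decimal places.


lambda = 0.0101
MTTF = 1 / 0.0101
MTTF = 99.0099

99.0099


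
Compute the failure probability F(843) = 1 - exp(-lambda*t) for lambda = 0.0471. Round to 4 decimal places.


lambda = 0.0471, t = 843
lambda * t = 39.7053
exp(-39.7053) = 0.0
F(t) = 1 - 0.0
F(t) = 1.0

1.0


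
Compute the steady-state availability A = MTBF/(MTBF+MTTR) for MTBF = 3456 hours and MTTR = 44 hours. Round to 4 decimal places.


MTBF = 3456
MTTR = 44
MTBF + MTTR = 3500
A = 3456 / 3500
A = 0.9874

0.9874


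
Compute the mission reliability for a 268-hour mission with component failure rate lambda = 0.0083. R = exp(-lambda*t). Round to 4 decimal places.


lambda = 0.0083
mission_time = 268
lambda * t = 0.0083 * 268 = 2.2244
R = exp(-2.2244)
R = 0.1081

0.1081


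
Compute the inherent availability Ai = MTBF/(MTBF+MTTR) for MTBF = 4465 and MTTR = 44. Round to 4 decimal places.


MTBF = 4465
MTTR = 44
MTBF + MTTR = 4509
Ai = 4465 / 4509
Ai = 0.9902

0.9902


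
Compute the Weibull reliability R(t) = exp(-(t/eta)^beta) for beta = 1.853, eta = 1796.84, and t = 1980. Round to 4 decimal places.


beta = 1.853, eta = 1796.84, t = 1980
t/eta = 1980 / 1796.84 = 1.1019
(t/eta)^beta = 1.1019^1.853 = 1.1971
R(t) = exp(-1.1971)
R(t) = 0.3021

0.3021


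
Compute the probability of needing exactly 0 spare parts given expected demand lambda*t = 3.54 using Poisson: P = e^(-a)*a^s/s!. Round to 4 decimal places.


a = 3.54, s = 0
e^(-a) = e^(-3.54) = 0.029
a^s = 3.54^0 = 1.0
s! = 1
P = 0.029 * 1.0 / 1
P = 0.029

0.029


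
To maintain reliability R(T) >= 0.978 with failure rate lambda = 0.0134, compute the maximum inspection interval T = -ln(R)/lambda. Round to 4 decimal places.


R_target = 0.978
lambda = 0.0134
-ln(0.978) = 0.0222
T = 0.0222 / 0.0134
T = 1.6601

1.6601


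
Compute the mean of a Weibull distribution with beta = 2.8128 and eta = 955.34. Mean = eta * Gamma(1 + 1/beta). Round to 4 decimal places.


beta = 2.8128, eta = 955.34
1/beta = 0.3555
1 + 1/beta = 1.3555
Gamma(1.3555) = 0.8906
Mean = 955.34 * 0.8906
Mean = 850.8315

850.8315


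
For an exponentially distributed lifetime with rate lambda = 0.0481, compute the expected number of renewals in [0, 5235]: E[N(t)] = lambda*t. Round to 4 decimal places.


lambda = 0.0481
t = 5235
E[N(t)] = lambda * t
E[N(t)] = 0.0481 * 5235
E[N(t)] = 251.8035

251.8035


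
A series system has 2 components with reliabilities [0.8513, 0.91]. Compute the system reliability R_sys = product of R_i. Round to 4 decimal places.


Components: [0.8513, 0.91]
After component 1 (R=0.8513): product = 0.8513
After component 2 (R=0.91): product = 0.7747
R_sys = 0.7747

0.7747


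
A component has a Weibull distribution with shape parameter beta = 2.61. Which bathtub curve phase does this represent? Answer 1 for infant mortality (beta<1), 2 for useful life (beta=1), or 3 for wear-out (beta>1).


beta = 2.61
Compare beta to 1:
beta < 1 => infant mortality (phase 1)
beta = 1 => useful life (phase 2)
beta > 1 => wear-out (phase 3)
Since beta = 2.61, this is wear-out (increasing failure rate)
Phase = 3

3


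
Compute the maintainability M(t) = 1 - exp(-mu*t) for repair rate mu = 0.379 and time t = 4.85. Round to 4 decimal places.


mu = 0.379, t = 4.85
mu * t = 0.379 * 4.85 = 1.8381
exp(-1.8381) = 0.1591
M(t) = 1 - 0.1591
M(t) = 0.8409

0.8409


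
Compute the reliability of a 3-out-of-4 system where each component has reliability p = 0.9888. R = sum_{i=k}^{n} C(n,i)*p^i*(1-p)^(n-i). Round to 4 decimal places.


k = 3, n = 4, p = 0.9888
i=3: C(4,3)=4 * 0.9888^3 * 0.0112^1 = 0.0433
i=4: C(4,4)=1 * 0.9888^4 * 0.0112^0 = 0.9559
R = sum of terms = 0.9993

0.9993


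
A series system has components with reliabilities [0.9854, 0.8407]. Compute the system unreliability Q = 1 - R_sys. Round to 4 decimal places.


Components: [0.9854, 0.8407]
After component 1: product = 0.9854
After component 2: product = 0.8284
R_sys = 0.8284
Q = 1 - 0.8284 = 0.1716

0.1716


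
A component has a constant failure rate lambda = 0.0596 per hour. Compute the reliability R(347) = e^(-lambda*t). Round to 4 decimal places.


lambda = 0.0596
t = 347
lambda * t = 20.6812
R(t) = e^(-20.6812)
R(t) = 0.0

0.0


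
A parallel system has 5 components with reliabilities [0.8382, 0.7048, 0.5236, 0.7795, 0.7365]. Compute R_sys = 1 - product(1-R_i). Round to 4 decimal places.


Components: [0.8382, 0.7048, 0.5236, 0.7795, 0.7365]
(1 - 0.8382) = 0.1618, running product = 0.1618
(1 - 0.7048) = 0.2952, running product = 0.0478
(1 - 0.5236) = 0.4764, running product = 0.0228
(1 - 0.7795) = 0.2205, running product = 0.005
(1 - 0.7365) = 0.2635, running product = 0.0013
Product of (1-R_i) = 0.0013
R_sys = 1 - 0.0013 = 0.9987

0.9987


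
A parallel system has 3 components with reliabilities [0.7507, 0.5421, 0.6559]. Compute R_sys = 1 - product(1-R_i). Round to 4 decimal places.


Components: [0.7507, 0.5421, 0.6559]
(1 - 0.7507) = 0.2493, running product = 0.2493
(1 - 0.5421) = 0.4579, running product = 0.1142
(1 - 0.6559) = 0.3441, running product = 0.0393
Product of (1-R_i) = 0.0393
R_sys = 1 - 0.0393 = 0.9607

0.9607


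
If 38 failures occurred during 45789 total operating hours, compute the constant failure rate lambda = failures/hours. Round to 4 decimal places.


failures = 38
total_hours = 45789
lambda = 38 / 45789
lambda = 0.0008

0.0008


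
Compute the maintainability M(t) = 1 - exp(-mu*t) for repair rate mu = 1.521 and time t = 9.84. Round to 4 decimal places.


mu = 1.521, t = 9.84
mu * t = 1.521 * 9.84 = 14.9666
exp(-14.9666) = 0.0
M(t) = 1 - 0.0
M(t) = 1.0

1.0


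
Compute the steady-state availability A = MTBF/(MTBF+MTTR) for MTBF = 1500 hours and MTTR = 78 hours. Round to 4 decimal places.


MTBF = 1500
MTTR = 78
MTBF + MTTR = 1578
A = 1500 / 1578
A = 0.9506

0.9506


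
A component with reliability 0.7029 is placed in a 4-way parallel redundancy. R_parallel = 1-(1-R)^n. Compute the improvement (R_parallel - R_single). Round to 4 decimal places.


R_single = 0.7029, n = 4
1 - R_single = 0.2971
(1 - R_single)^n = 0.2971^4 = 0.0078
R_parallel = 1 - 0.0078 = 0.9922
Improvement = 0.9922 - 0.7029
Improvement = 0.2893

0.2893


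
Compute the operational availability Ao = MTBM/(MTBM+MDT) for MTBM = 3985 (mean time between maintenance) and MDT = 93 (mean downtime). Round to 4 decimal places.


MTBM = 3985
MDT = 93
MTBM + MDT = 4078
Ao = 3985 / 4078
Ao = 0.9772

0.9772


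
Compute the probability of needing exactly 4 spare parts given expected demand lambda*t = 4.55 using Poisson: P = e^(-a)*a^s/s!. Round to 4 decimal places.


a = 4.55, s = 4
e^(-a) = e^(-4.55) = 0.0106
a^s = 4.55^4 = 428.5935
s! = 24
P = 0.0106 * 428.5935 / 24
P = 0.1887

0.1887


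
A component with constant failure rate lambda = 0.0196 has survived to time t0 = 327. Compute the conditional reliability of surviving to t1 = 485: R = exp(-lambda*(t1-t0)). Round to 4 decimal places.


lambda = 0.0196
t0 = 327, t1 = 485
t1 - t0 = 158
lambda * (t1-t0) = 0.0196 * 158 = 3.0968
R = exp(-3.0968)
R = 0.0452

0.0452


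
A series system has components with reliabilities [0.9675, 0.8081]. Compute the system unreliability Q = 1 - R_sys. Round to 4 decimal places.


Components: [0.9675, 0.8081]
After component 1: product = 0.9675
After component 2: product = 0.7818
R_sys = 0.7818
Q = 1 - 0.7818 = 0.2182

0.2182


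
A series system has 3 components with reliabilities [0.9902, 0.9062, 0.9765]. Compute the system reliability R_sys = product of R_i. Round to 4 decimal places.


Components: [0.9902, 0.9062, 0.9765]
After component 1 (R=0.9902): product = 0.9902
After component 2 (R=0.9062): product = 0.8973
After component 3 (R=0.9765): product = 0.8762
R_sys = 0.8762

0.8762


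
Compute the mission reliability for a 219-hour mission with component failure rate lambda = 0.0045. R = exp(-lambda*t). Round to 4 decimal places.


lambda = 0.0045
mission_time = 219
lambda * t = 0.0045 * 219 = 0.9855
R = exp(-0.9855)
R = 0.3733

0.3733


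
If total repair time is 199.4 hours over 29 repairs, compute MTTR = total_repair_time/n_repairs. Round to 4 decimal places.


total_repair_time = 199.4
n_repairs = 29
MTTR = 199.4 / 29
MTTR = 6.8759

6.8759


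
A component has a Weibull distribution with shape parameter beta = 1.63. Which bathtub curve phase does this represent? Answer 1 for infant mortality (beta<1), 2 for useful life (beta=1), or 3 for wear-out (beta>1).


beta = 1.63
Compare beta to 1:
beta < 1 => infant mortality (phase 1)
beta = 1 => useful life (phase 2)
beta > 1 => wear-out (phase 3)
Since beta = 1.63, this is wear-out (increasing failure rate)
Phase = 3

3


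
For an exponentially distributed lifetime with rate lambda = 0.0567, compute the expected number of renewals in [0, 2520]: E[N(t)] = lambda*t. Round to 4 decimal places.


lambda = 0.0567
t = 2520
E[N(t)] = lambda * t
E[N(t)] = 0.0567 * 2520
E[N(t)] = 142.884

142.884


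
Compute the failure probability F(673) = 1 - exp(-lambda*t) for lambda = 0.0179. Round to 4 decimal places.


lambda = 0.0179, t = 673
lambda * t = 12.0467
exp(-12.0467) = 0.0
F(t) = 1 - 0.0
F(t) = 1.0

1.0


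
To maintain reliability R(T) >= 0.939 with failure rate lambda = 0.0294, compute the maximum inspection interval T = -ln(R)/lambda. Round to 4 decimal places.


R_target = 0.939
lambda = 0.0294
-ln(0.939) = 0.0629
T = 0.0629 / 0.0294
T = 2.1408

2.1408


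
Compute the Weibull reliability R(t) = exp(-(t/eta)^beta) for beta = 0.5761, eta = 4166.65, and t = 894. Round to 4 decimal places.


beta = 0.5761, eta = 4166.65, t = 894
t/eta = 894 / 4166.65 = 0.2146
(t/eta)^beta = 0.2146^0.5761 = 0.412
R(t) = exp(-0.412)
R(t) = 0.6623

0.6623


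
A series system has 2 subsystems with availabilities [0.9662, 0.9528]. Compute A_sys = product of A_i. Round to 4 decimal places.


Subsystems: [0.9662, 0.9528]
After subsystem 1 (A=0.9662): product = 0.9662
After subsystem 2 (A=0.9528): product = 0.9206
A_sys = 0.9206

0.9206


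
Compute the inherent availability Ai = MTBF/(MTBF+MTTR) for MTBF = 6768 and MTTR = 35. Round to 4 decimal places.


MTBF = 6768
MTTR = 35
MTBF + MTTR = 6803
Ai = 6768 / 6803
Ai = 0.9949

0.9949


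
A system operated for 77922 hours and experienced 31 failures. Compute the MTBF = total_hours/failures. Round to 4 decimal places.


total_hours = 77922
failures = 31
MTBF = 77922 / 31
MTBF = 2513.6129

2513.6129


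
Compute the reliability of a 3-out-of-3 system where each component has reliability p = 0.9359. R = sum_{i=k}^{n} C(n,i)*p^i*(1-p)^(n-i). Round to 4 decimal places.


k = 3, n = 3, p = 0.9359
i=3: C(3,3)=1 * 0.9359^3 * 0.0641^0 = 0.8198
R = sum of terms = 0.8198

0.8198


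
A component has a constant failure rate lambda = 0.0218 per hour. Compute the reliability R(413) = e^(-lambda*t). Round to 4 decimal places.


lambda = 0.0218
t = 413
lambda * t = 9.0034
R(t) = e^(-9.0034)
R(t) = 0.0001

0.0001


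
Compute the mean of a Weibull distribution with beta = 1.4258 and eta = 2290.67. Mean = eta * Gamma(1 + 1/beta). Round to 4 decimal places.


beta = 1.4258, eta = 2290.67
1/beta = 0.7014
1 + 1/beta = 1.7014
Gamma(1.7014) = 0.9089
Mean = 2290.67 * 0.9089
Mean = 2081.9837

2081.9837


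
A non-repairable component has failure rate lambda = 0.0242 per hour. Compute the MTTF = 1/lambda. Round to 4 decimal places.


lambda = 0.0242
MTTF = 1 / 0.0242
MTTF = 41.3223

41.3223


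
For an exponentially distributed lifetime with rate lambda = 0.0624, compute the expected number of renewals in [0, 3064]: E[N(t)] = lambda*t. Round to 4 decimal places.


lambda = 0.0624
t = 3064
E[N(t)] = lambda * t
E[N(t)] = 0.0624 * 3064
E[N(t)] = 191.1936

191.1936


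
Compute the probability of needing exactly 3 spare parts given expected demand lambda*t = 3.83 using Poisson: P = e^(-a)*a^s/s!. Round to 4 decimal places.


a = 3.83, s = 3
e^(-a) = e^(-3.83) = 0.0217
a^s = 3.83^3 = 56.1819
s! = 6
P = 0.0217 * 56.1819 / 6
P = 0.2033

0.2033


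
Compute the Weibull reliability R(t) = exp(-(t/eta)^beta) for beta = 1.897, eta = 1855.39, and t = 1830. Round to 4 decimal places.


beta = 1.897, eta = 1855.39, t = 1830
t/eta = 1830 / 1855.39 = 0.9863
(t/eta)^beta = 0.9863^1.897 = 0.9742
R(t) = exp(-0.9742)
R(t) = 0.3775

0.3775


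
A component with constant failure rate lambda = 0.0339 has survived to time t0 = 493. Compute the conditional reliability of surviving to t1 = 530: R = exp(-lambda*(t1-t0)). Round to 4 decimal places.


lambda = 0.0339
t0 = 493, t1 = 530
t1 - t0 = 37
lambda * (t1-t0) = 0.0339 * 37 = 1.2543
R = exp(-1.2543)
R = 0.2853

0.2853


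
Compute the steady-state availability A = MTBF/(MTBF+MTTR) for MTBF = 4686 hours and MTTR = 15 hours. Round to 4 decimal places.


MTBF = 4686
MTTR = 15
MTBF + MTTR = 4701
A = 4686 / 4701
A = 0.9968

0.9968


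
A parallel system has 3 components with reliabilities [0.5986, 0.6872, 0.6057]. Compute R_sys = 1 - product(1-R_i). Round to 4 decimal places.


Components: [0.5986, 0.6872, 0.6057]
(1 - 0.5986) = 0.4014, running product = 0.4014
(1 - 0.6872) = 0.3128, running product = 0.1256
(1 - 0.6057) = 0.3943, running product = 0.0495
Product of (1-R_i) = 0.0495
R_sys = 1 - 0.0495 = 0.9505

0.9505


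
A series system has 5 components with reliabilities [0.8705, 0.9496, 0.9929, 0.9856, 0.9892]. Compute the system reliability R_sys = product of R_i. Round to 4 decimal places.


Components: [0.8705, 0.9496, 0.9929, 0.9856, 0.9892]
After component 1 (R=0.8705): product = 0.8705
After component 2 (R=0.9496): product = 0.8266
After component 3 (R=0.9929): product = 0.8208
After component 4 (R=0.9856): product = 0.8089
After component 5 (R=0.9892): product = 0.8002
R_sys = 0.8002

0.8002


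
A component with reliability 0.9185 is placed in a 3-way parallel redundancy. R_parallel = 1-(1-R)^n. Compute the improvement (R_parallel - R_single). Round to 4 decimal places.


R_single = 0.9185, n = 3
1 - R_single = 0.0815
(1 - R_single)^n = 0.0815^3 = 0.0005
R_parallel = 1 - 0.0005 = 0.9995
Improvement = 0.9995 - 0.9185
Improvement = 0.081

0.081


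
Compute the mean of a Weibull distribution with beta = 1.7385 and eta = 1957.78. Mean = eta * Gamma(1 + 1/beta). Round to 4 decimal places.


beta = 1.7385, eta = 1957.78
1/beta = 0.5752
1 + 1/beta = 1.5752
Gamma(1.5752) = 0.891
Mean = 1957.78 * 0.891
Mean = 1744.3118

1744.3118


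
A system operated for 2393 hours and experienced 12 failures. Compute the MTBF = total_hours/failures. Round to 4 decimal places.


total_hours = 2393
failures = 12
MTBF = 2393 / 12
MTBF = 199.4167

199.4167


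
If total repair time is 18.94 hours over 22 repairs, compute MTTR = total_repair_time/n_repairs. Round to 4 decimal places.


total_repair_time = 18.94
n_repairs = 22
MTTR = 18.94 / 22
MTTR = 0.8609

0.8609


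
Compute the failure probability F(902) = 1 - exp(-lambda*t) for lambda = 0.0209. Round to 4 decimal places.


lambda = 0.0209, t = 902
lambda * t = 18.8518
exp(-18.8518) = 0.0
F(t) = 1 - 0.0
F(t) = 1.0

1.0


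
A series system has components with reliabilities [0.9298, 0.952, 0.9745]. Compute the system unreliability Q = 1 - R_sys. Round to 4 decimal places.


Components: [0.9298, 0.952, 0.9745]
After component 1: product = 0.9298
After component 2: product = 0.8852
After component 3: product = 0.8626
R_sys = 0.8626
Q = 1 - 0.8626 = 0.1374

0.1374


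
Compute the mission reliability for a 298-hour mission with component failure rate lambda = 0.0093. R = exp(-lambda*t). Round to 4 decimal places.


lambda = 0.0093
mission_time = 298
lambda * t = 0.0093 * 298 = 2.7714
R = exp(-2.7714)
R = 0.0626

0.0626


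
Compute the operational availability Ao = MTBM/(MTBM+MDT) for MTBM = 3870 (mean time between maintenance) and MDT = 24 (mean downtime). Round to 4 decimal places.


MTBM = 3870
MDT = 24
MTBM + MDT = 3894
Ao = 3870 / 3894
Ao = 0.9938

0.9938


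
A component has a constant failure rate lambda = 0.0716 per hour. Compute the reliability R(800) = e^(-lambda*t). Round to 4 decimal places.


lambda = 0.0716
t = 800
lambda * t = 57.28
R(t) = e^(-57.28)
R(t) = 0.0

0.0


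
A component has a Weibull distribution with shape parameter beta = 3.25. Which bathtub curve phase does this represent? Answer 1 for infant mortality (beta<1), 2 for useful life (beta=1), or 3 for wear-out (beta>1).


beta = 3.25
Compare beta to 1:
beta < 1 => infant mortality (phase 1)
beta = 1 => useful life (phase 2)
beta > 1 => wear-out (phase 3)
Since beta = 3.25, this is wear-out (increasing failure rate)
Phase = 3

3


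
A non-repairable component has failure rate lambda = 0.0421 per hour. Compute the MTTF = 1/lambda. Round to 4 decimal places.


lambda = 0.0421
MTTF = 1 / 0.0421
MTTF = 23.753

23.753


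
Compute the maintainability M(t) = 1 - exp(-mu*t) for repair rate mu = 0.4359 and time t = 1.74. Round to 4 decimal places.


mu = 0.4359, t = 1.74
mu * t = 0.4359 * 1.74 = 0.7585
exp(-0.7585) = 0.4684
M(t) = 1 - 0.4684
M(t) = 0.5316

0.5316


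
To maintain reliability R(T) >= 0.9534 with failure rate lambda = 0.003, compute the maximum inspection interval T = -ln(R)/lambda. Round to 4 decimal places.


R_target = 0.9534
lambda = 0.003
-ln(0.9534) = 0.0477
T = 0.0477 / 0.003
T = 15.9069

15.9069


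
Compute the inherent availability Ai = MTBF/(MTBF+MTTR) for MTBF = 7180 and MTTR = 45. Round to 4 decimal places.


MTBF = 7180
MTTR = 45
MTBF + MTTR = 7225
Ai = 7180 / 7225
Ai = 0.9938

0.9938


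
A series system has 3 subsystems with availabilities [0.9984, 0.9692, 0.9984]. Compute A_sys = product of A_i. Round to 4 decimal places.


Subsystems: [0.9984, 0.9692, 0.9984]
After subsystem 1 (A=0.9984): product = 0.9984
After subsystem 2 (A=0.9692): product = 0.9676
After subsystem 3 (A=0.9984): product = 0.9661
A_sys = 0.9661

0.9661


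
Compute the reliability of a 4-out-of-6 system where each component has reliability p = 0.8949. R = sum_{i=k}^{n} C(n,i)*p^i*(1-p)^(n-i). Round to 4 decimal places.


k = 4, n = 6, p = 0.8949
i=4: C(6,4)=15 * 0.8949^4 * 0.1051^2 = 0.1063
i=5: C(6,5)=6 * 0.8949^5 * 0.1051^1 = 0.3619
i=6: C(6,6)=1 * 0.8949^6 * 0.1051^0 = 0.5136
R = sum of terms = 0.9818

0.9818


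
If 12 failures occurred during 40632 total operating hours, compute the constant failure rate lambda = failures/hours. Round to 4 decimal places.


failures = 12
total_hours = 40632
lambda = 12 / 40632
lambda = 0.0003

0.0003


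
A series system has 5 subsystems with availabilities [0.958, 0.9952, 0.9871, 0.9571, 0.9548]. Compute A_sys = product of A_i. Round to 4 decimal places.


Subsystems: [0.958, 0.9952, 0.9871, 0.9571, 0.9548]
After subsystem 1 (A=0.958): product = 0.958
After subsystem 2 (A=0.9952): product = 0.9534
After subsystem 3 (A=0.9871): product = 0.9411
After subsystem 4 (A=0.9571): product = 0.9007
After subsystem 5 (A=0.9548): product = 0.86
A_sys = 0.86

0.86


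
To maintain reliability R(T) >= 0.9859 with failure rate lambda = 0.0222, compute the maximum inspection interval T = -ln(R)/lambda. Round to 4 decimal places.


R_target = 0.9859
lambda = 0.0222
-ln(0.9859) = 0.0142
T = 0.0142 / 0.0222
T = 0.6397

0.6397


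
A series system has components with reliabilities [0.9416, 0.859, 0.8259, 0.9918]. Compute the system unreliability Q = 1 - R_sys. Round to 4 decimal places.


Components: [0.9416, 0.859, 0.8259, 0.9918]
After component 1: product = 0.9416
After component 2: product = 0.8088
After component 3: product = 0.668
After component 4: product = 0.6625
R_sys = 0.6625
Q = 1 - 0.6625 = 0.3375

0.3375


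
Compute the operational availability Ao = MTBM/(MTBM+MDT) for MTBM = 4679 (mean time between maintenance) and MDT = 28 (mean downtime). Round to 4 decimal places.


MTBM = 4679
MDT = 28
MTBM + MDT = 4707
Ao = 4679 / 4707
Ao = 0.9941

0.9941


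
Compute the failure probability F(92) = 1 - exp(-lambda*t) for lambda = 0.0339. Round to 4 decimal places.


lambda = 0.0339, t = 92
lambda * t = 3.1188
exp(-3.1188) = 0.0442
F(t) = 1 - 0.0442
F(t) = 0.9558

0.9558


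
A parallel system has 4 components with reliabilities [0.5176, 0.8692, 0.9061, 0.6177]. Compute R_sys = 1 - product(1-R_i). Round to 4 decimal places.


Components: [0.5176, 0.8692, 0.9061, 0.6177]
(1 - 0.5176) = 0.4824, running product = 0.4824
(1 - 0.8692) = 0.1308, running product = 0.0631
(1 - 0.9061) = 0.0939, running product = 0.0059
(1 - 0.6177) = 0.3823, running product = 0.0023
Product of (1-R_i) = 0.0023
R_sys = 1 - 0.0023 = 0.9977

0.9977


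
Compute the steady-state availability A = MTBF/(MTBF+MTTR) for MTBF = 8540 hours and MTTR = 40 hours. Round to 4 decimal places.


MTBF = 8540
MTTR = 40
MTBF + MTTR = 8580
A = 8540 / 8580
A = 0.9953

0.9953


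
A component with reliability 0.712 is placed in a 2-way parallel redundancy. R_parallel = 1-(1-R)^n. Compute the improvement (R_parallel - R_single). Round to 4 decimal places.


R_single = 0.712, n = 2
1 - R_single = 0.288
(1 - R_single)^n = 0.288^2 = 0.0829
R_parallel = 1 - 0.0829 = 0.9171
Improvement = 0.9171 - 0.712
Improvement = 0.2051

0.2051


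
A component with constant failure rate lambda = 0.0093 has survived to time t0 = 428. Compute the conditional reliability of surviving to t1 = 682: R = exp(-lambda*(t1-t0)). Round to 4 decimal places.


lambda = 0.0093
t0 = 428, t1 = 682
t1 - t0 = 254
lambda * (t1-t0) = 0.0093 * 254 = 2.3622
R = exp(-2.3622)
R = 0.0942

0.0942


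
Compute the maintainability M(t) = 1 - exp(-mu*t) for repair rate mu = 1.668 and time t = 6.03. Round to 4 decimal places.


mu = 1.668, t = 6.03
mu * t = 1.668 * 6.03 = 10.058
exp(-10.058) = 0.0
M(t) = 1 - 0.0
M(t) = 1.0

1.0


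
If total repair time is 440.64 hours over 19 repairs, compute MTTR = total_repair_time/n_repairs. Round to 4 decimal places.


total_repair_time = 440.64
n_repairs = 19
MTTR = 440.64 / 19
MTTR = 23.1916

23.1916


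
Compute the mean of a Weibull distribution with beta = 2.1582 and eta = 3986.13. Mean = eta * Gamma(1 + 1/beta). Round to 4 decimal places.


beta = 2.1582, eta = 3986.13
1/beta = 0.4633
1 + 1/beta = 1.4633
Gamma(1.4633) = 0.8856
Mean = 3986.13 * 0.8856
Mean = 3530.1345

3530.1345


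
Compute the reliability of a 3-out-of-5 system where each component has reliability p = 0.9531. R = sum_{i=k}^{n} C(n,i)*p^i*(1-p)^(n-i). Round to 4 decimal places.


k = 3, n = 5, p = 0.9531
i=3: C(5,3)=10 * 0.9531^3 * 0.0469^2 = 0.019
i=4: C(5,4)=5 * 0.9531^4 * 0.0469^1 = 0.1935
i=5: C(5,5)=1 * 0.9531^5 * 0.0469^0 = 0.7865
R = sum of terms = 0.999

0.999


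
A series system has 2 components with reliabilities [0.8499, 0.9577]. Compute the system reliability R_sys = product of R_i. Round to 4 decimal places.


Components: [0.8499, 0.9577]
After component 1 (R=0.8499): product = 0.8499
After component 2 (R=0.9577): product = 0.8139
R_sys = 0.8139

0.8139


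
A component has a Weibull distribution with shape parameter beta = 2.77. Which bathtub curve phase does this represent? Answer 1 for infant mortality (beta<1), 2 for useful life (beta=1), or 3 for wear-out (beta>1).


beta = 2.77
Compare beta to 1:
beta < 1 => infant mortality (phase 1)
beta = 1 => useful life (phase 2)
beta > 1 => wear-out (phase 3)
Since beta = 2.77, this is wear-out (increasing failure rate)
Phase = 3

3


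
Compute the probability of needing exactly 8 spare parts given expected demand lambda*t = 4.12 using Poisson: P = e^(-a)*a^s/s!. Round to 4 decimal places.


a = 4.12, s = 8
e^(-a) = e^(-4.12) = 0.0162
a^s = 4.12^8 = 83019.0441
s! = 40320
P = 0.0162 * 83019.0441 / 40320
P = 0.0334

0.0334


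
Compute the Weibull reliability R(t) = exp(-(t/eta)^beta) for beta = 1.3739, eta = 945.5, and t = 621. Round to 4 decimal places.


beta = 1.3739, eta = 945.5, t = 621
t/eta = 621 / 945.5 = 0.6568
(t/eta)^beta = 0.6568^1.3739 = 0.5613
R(t) = exp(-0.5613)
R(t) = 0.5705

0.5705


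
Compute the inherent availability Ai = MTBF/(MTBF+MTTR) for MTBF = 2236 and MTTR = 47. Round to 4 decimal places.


MTBF = 2236
MTTR = 47
MTBF + MTTR = 2283
Ai = 2236 / 2283
Ai = 0.9794

0.9794


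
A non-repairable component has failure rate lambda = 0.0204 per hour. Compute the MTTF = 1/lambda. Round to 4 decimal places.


lambda = 0.0204
MTTF = 1 / 0.0204
MTTF = 49.0196

49.0196


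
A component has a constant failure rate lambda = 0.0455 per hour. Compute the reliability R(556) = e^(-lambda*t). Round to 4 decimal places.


lambda = 0.0455
t = 556
lambda * t = 25.298
R(t) = e^(-25.298)
R(t) = 0.0

0.0


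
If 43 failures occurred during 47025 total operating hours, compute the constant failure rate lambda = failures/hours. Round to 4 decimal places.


failures = 43
total_hours = 47025
lambda = 43 / 47025
lambda = 0.0009

0.0009


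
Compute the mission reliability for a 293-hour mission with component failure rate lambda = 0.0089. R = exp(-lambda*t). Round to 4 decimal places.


lambda = 0.0089
mission_time = 293
lambda * t = 0.0089 * 293 = 2.6077
R = exp(-2.6077)
R = 0.0737

0.0737


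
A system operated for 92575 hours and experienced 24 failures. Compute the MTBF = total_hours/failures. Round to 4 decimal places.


total_hours = 92575
failures = 24
MTBF = 92575 / 24
MTBF = 3857.2917

3857.2917


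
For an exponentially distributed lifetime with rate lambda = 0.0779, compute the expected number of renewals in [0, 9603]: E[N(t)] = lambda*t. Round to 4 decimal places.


lambda = 0.0779
t = 9603
E[N(t)] = lambda * t
E[N(t)] = 0.0779 * 9603
E[N(t)] = 748.0737

748.0737


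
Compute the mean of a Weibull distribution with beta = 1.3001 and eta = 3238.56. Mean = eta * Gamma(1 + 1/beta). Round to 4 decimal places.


beta = 1.3001, eta = 3238.56
1/beta = 0.7692
1 + 1/beta = 1.7692
Gamma(1.7692) = 0.9236
Mean = 3238.56 * 0.9236
Mean = 2991.0123

2991.0123


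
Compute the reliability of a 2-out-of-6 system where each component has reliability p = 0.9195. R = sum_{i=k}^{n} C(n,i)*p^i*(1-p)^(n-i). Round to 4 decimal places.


k = 2, n = 6, p = 0.9195
i=2: C(6,2)=15 * 0.9195^2 * 0.0805^4 = 0.0005
i=3: C(6,3)=20 * 0.9195^3 * 0.0805^3 = 0.0081
i=4: C(6,4)=15 * 0.9195^4 * 0.0805^2 = 0.0695
i=5: C(6,5)=6 * 0.9195^5 * 0.0805^1 = 0.3175
i=6: C(6,6)=1 * 0.9195^6 * 0.0805^0 = 0.6044
R = sum of terms = 1.0

1.0


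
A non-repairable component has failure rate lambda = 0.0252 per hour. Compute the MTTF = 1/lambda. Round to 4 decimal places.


lambda = 0.0252
MTTF = 1 / 0.0252
MTTF = 39.6825

39.6825


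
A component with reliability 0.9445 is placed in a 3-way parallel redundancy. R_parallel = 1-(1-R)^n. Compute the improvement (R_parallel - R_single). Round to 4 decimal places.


R_single = 0.9445, n = 3
1 - R_single = 0.0555
(1 - R_single)^n = 0.0555^3 = 0.0002
R_parallel = 1 - 0.0002 = 0.9998
Improvement = 0.9998 - 0.9445
Improvement = 0.0553

0.0553


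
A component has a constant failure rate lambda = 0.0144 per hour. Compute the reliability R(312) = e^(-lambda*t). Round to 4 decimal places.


lambda = 0.0144
t = 312
lambda * t = 4.4928
R(t) = e^(-4.4928)
R(t) = 0.0112

0.0112


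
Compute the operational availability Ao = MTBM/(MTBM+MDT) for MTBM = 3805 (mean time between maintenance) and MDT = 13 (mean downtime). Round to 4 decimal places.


MTBM = 3805
MDT = 13
MTBM + MDT = 3818
Ao = 3805 / 3818
Ao = 0.9966

0.9966


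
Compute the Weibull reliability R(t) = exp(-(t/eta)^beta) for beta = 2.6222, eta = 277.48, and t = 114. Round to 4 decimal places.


beta = 2.6222, eta = 277.48, t = 114
t/eta = 114 / 277.48 = 0.4108
(t/eta)^beta = 0.4108^2.6222 = 0.097
R(t) = exp(-0.097)
R(t) = 0.9075

0.9075


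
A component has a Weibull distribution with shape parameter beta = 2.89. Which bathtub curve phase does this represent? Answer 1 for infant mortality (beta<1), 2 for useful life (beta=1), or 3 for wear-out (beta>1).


beta = 2.89
Compare beta to 1:
beta < 1 => infant mortality (phase 1)
beta = 1 => useful life (phase 2)
beta > 1 => wear-out (phase 3)
Since beta = 2.89, this is wear-out (increasing failure rate)
Phase = 3

3


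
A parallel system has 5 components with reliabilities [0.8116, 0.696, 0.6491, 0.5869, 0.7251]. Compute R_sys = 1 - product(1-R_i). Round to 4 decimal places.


Components: [0.8116, 0.696, 0.6491, 0.5869, 0.7251]
(1 - 0.8116) = 0.1884, running product = 0.1884
(1 - 0.696) = 0.304, running product = 0.0573
(1 - 0.6491) = 0.3509, running product = 0.0201
(1 - 0.5869) = 0.4131, running product = 0.0083
(1 - 0.7251) = 0.2749, running product = 0.0023
Product of (1-R_i) = 0.0023
R_sys = 1 - 0.0023 = 0.9977

0.9977


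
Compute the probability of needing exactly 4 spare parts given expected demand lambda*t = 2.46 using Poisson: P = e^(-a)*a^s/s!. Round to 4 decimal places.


a = 2.46, s = 4
e^(-a) = e^(-2.46) = 0.0854
a^s = 2.46^4 = 36.6219
s! = 24
P = 0.0854 * 36.6219 / 24
P = 0.1304

0.1304


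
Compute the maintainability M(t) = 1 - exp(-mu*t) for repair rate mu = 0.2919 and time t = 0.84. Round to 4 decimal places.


mu = 0.2919, t = 0.84
mu * t = 0.2919 * 0.84 = 0.2452
exp(-0.2452) = 0.7826
M(t) = 1 - 0.7826
M(t) = 0.2174

0.2174


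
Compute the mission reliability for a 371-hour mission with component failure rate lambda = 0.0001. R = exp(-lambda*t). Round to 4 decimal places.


lambda = 0.0001
mission_time = 371
lambda * t = 0.0001 * 371 = 0.0371
R = exp(-0.0371)
R = 0.9636

0.9636
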